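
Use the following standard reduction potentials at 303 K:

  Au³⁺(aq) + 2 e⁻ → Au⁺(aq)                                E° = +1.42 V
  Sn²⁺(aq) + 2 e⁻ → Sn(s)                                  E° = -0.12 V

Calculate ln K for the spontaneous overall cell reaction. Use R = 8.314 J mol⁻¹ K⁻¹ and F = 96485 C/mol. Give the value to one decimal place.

118.0

Cathode: Au³⁺/Au⁺; anode: Sn²⁺/Sn. E°cell = (+1.42) − (-0.12) = +1.54 V, with n = 2.
ΔG° = −nFE° = −RT ln K, so ln K = nFE°/(RT) = (2)(96485)(+1.54) / ((8.314)(303)) = 117.966.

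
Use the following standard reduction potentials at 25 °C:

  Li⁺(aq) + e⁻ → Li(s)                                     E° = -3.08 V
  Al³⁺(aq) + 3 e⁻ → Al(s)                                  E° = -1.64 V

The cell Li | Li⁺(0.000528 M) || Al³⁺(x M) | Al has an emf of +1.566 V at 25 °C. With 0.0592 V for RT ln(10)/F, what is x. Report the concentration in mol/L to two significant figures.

Al³⁺/Al is the cathode, Li⁺/Li the anode: E°cell = +1.44 V, n = 3.
Overall reaction: Al³⁺(aq) + 3 Li(s) → Al(s) + 3 Li⁺(aq); Q = [Li⁺]^3/[Al³⁺]^1.
From E = E° − (0.0592/n) log Q: log Q = (E° − E)·n/0.0592 = (+1.44 − (+1.566))·3/0.0592 = -6.3851.
So 1·log[Al³⁺] = 3·log(0.000528) − log Q = -9.8321 − (-6.3851) = -3.4470; [Al³⁺] = 10^(-3.4470) ≈ 0.00036 M.

0.00036 M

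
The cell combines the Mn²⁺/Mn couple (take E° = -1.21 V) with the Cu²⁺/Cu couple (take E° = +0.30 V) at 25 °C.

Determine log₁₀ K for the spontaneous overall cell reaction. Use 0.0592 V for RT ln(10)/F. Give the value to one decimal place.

Cathode: Cu²⁺/Cu; anode: Mn²⁺/Mn. E°cell = +1.51 V, n = 2.
log K = nE°cell / 0.0592 = (2)(+1.51) / 0.0592 = 51.0.

51.0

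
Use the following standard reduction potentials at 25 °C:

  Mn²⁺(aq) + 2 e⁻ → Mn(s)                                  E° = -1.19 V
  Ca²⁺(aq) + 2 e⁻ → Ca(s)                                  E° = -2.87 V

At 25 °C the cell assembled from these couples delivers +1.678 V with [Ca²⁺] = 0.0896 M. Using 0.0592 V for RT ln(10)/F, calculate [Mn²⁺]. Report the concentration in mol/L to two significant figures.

Mn²⁺/Mn is the cathode, Ca²⁺/Ca the anode: E°cell = +1.68 V, n = 2.
Overall reaction: Mn²⁺(aq) + Ca(s) → Mn(s) + Ca²⁺(aq); Q = [Ca²⁺]^1/[Mn²⁺]^1.
From E = E° − (0.0592/n) log Q: log Q = (E° − E)·n/0.0592 = (+1.68 − (+1.678))·2/0.0592 = 0.0676.
So 1·log[Mn²⁺] = 1·log(0.0896) − log Q = -1.0477 − (0.0676) = -1.1153; [Mn²⁺] = 10^(-1.1153) ≈ 0.077 M.

0.077 M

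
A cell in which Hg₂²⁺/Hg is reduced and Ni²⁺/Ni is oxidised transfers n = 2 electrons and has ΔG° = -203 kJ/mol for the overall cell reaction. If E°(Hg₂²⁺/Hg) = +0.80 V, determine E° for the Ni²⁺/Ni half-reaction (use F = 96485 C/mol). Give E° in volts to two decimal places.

-0.25 V

E°cell = −ΔG°/(nF) = −(-203×10³)/((2)(96485)) = +1.052 V.
Since Hg₂²⁺/Hg is the cathode and Ni²⁺/Ni the anode, E°cell = E°(Hg₂²⁺/Hg) − E°(Ni²⁺/Ni).
So E°(Ni²⁺/Ni) = E°(Hg₂²⁺/Hg) − E°cell = (+0.80) − (+1.052) = -0.25 V.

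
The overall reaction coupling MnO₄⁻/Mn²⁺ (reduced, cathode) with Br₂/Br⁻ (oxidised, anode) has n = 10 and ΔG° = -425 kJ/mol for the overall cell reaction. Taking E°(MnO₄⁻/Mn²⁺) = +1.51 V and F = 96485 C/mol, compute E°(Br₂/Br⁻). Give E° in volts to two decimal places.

E°cell = −ΔG°/(nF) = −(-425×10³)/((10)(96485)) = +0.440 V.
Since MnO₄⁻/Mn²⁺ is the cathode and Br₂/Br⁻ the anode, E°cell = E°(MnO₄⁻/Mn²⁺) − E°(Br₂/Br⁻).
So E°(Br₂/Br⁻) = E°(MnO₄⁻/Mn²⁺) − E°cell = (+1.51) − (+0.440) = +1.07 V.

+1.07 V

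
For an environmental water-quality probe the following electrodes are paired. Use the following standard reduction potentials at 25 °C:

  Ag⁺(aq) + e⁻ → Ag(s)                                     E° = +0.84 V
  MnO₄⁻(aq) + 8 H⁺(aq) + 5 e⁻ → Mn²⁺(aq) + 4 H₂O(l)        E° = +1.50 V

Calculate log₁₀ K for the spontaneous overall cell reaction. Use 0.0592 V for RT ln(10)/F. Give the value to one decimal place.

55.7

Cathode: MnO₄⁻/Mn²⁺; anode: Ag⁺/Ag. E°cell = +0.66 V, n = 5.
log K = nE°cell / 0.0592 = (5)(+0.66) / 0.0592 = 55.7.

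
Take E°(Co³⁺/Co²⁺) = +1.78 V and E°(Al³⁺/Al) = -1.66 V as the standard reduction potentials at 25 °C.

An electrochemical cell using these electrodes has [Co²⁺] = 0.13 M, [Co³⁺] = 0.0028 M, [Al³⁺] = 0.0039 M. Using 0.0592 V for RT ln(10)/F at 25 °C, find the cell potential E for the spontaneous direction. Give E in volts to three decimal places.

+3.389 V

Co³⁺/Co²⁺ is the cathode (higher E°), Al³⁺/Al the anode: E°cell = +1.78 − (-1.66) = +3.44 V, n = 3.
Overall: 3 Co³⁺(aq) + Al(s) → 3 Co²⁺(aq) + Al³⁺(aq)
Q = [Co²⁺]^3·[Al³⁺] / ([Co³⁺]^3); log Q = 2.591.
E = E° − (0.0592/n) log Q = +3.44 − (0.0592/3)(2.591) = +3.389 V.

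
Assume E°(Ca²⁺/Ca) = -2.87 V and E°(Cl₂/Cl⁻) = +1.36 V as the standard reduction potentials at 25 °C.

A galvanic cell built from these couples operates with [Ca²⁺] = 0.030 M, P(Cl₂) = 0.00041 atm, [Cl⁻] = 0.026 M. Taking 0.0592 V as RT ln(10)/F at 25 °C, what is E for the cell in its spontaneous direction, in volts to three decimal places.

Cl₂/Cl⁻ is the cathode (higher E°), Ca²⁺/Ca the anode: E°cell = +1.36 − (-2.87) = +4.23 V, n = 2.
Overall: Cl₂(g) + Ca(s) → 2 Cl⁻(aq) + Ca²⁺(aq)
Q = [Cl⁻]^2·[Ca²⁺] / (P(Cl₂)); log Q = -1.306.
E = E° − (0.0592/n) log Q = +4.23 − (0.0592/2)(-1.306) = +4.269 V.

+4.269 V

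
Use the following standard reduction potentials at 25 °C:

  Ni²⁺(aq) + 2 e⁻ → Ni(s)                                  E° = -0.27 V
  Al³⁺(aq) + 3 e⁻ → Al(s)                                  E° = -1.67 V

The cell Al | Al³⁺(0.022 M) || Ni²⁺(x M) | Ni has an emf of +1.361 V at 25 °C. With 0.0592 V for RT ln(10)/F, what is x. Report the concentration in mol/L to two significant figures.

Ni²⁺/Ni is the cathode, Al³⁺/Al the anode: E°cell = +1.40 V, n = 6.
Overall reaction: 3 Ni²⁺(aq) + 2 Al(s) → 3 Ni(s) + 2 Al³⁺(aq); Q = [Al³⁺]^2/[Ni²⁺]^3.
From E = E° − (0.0592/n) log Q: log Q = (E° − E)·n/0.0592 = (+1.40 − (+1.361))·6/0.0592 = 3.9527.
So 3·log[Ni²⁺] = 2·log(0.022) − log Q = -3.3152 − (3.9527) = -7.2679; log[Ni²⁺] = -7.2679 / 3 = -2.4226; [Ni²⁺] = 10^(-2.4226) ≈ 0.0038 M.

0.0038 M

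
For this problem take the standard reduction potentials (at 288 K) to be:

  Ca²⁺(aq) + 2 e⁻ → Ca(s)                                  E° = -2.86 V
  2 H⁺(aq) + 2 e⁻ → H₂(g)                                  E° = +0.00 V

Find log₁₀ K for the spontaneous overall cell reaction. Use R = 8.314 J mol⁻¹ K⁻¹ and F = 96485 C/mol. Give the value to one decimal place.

Cathode: H⁺/H₂; anode: Ca²⁺/Ca. E°cell = (+0.00) − (-2.86) = +2.86 V, with n = 2.
ΔG° = −nFE° = −RT ln K, so ln K = nFE°/(RT) = (2)(96485)(+2.86) / ((8.314)(288)) = 230.491.
log₁₀ K = 230.491 / ln 10 = 100.1.

100.1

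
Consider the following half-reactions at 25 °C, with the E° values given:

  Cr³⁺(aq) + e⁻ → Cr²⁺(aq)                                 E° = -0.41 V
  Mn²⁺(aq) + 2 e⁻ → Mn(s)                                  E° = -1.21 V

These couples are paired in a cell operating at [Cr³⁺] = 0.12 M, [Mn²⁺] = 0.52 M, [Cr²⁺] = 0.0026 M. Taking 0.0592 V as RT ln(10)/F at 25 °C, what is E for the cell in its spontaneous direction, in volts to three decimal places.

Cr³⁺/Cr²⁺ is the cathode (higher E°), Mn²⁺/Mn the anode: E°cell = -0.41 − (-1.21) = +0.80 V, n = 2.
Overall: 2 Cr³⁺(aq) + Mn(s) → 2 Cr²⁺(aq) + Mn²⁺(aq)
Q = [Cr²⁺]^2·[Mn²⁺] / ([Cr³⁺]^2); log Q = -3.612.
E = E° − (0.0592/n) log Q = +0.80 − (0.0592/2)(-3.612) = +0.907 V.

+0.907 V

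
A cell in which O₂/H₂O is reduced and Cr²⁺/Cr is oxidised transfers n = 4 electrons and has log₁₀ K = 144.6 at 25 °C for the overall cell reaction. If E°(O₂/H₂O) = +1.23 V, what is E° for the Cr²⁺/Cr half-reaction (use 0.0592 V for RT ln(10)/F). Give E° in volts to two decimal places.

-0.91 V

E°cell = (0.0592/n)·log K = (0.0592/4)(144.6) = +2.140 V.
Since O₂/H₂O is the cathode and Cr²⁺/Cr the anode, E°cell = E°(O₂/H₂O) − E°(Cr²⁺/Cr).
So E°(Cr²⁺/Cr) = E°(O₂/H₂O) − E°cell = (+1.23) − (+2.140) = -0.91 V.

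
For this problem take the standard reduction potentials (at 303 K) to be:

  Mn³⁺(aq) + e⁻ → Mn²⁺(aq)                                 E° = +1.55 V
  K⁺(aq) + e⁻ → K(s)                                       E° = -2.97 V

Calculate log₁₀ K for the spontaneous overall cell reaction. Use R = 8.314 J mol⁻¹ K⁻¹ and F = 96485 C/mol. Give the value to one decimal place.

Cathode: Mn³⁺/Mn²⁺; anode: K⁺/K. E°cell = (+1.55) − (-2.97) = +4.52 V, with n = 1.
ΔG° = −nFE° = −RT ln K, so ln K = nFE°/(RT) = (1)(96485)(+4.52) / ((8.314)(303)) = 173.119.
log₁₀ K = 173.119 / ln 10 = 75.2.

75.2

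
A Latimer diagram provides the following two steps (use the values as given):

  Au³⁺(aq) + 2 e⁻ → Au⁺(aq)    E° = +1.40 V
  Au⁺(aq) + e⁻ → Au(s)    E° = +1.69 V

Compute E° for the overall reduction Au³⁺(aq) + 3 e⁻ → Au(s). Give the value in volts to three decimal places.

Standard free energies of sequential steps add: ΔG°₃ = ΔG°₁ + ΔG°₂, so n₃E°₃ = n₁E°₁ + n₂E°₂.
E°₃ = (2×+1.40 + 1×+1.69) / 3 = (+4.490) / 3 = +1.497 V.

+1.497 V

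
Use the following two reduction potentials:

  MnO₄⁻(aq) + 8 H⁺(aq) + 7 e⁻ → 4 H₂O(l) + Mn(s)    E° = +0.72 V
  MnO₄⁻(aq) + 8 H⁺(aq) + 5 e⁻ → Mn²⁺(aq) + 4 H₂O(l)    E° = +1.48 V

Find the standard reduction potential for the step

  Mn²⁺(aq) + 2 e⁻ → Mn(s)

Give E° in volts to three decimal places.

Sequential free energies add, so n₃E°₃ = n₁E°₁ + n₂E°₂.
With n₃ = 7, and the known step contributing 5×(+1.48) V, the unknown satisfies 2·E° = 7×(+0.72) − 5×(+1.48) = -2.360.
E° = -2.360 / 2 = -1.180 V.

-1.180 V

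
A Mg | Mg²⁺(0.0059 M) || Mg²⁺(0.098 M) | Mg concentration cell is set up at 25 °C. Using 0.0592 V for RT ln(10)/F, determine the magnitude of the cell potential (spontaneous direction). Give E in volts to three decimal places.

+0.036 V

For a concentration cell E°cell = 0. The 0.098 M side is the cathode (reduction is favoured where [Mg²⁺] is higher).
With n = 2, E = −(0.0592/2) log([Mg²⁺]ₐₙ/[Mg²⁺]꜀ₐₜ) = −(0.0592/2) log(0.0059/0.098) = −(0.0592/2)(-1.220) = +0.036 V.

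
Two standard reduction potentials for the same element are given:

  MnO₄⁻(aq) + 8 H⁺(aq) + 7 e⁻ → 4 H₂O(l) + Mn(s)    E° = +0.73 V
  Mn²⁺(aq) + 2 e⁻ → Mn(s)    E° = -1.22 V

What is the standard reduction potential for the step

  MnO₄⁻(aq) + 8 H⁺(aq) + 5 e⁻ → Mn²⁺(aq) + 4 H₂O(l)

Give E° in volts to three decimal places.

Sequential free energies add, so n₃E°₃ = n₁E°₁ + n₂E°₂.
With n₃ = 7, and the known step contributing 2×(-1.22) V, the unknown satisfies 5·E° = 7×(+0.73) − 2×(-1.22) = +7.550.
E° = +7.550 / 5 = +1.510 V.

+1.510 V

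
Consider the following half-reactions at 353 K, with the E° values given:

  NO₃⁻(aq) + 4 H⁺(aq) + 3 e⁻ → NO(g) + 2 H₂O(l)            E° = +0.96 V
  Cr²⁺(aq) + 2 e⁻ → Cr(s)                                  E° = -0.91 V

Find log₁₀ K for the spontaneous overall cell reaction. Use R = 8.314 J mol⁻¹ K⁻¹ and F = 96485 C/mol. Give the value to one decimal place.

Cathode: NO₃⁻/NO; anode: Cr²⁺/Cr. E°cell = (+0.96) − (-0.91) = +1.87 V, with n = 6.
ΔG° = −nFE° = −RT ln K, so ln K = nFE°/(RT) = (6)(96485)(+1.87) / ((8.314)(353)) = 368.865.
log₁₀ K = 368.865 / ln 10 = 160.2.

160.2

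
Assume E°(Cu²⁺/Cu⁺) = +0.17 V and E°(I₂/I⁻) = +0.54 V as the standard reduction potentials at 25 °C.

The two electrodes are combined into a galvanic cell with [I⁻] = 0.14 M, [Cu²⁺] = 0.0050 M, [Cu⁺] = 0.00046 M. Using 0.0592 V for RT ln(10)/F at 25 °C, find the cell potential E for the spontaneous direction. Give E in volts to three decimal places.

+0.359 V

I₂/I⁻ is the cathode (higher E°), Cu²⁺/Cu⁺ the anode: E°cell = +0.54 − (+0.17) = +0.37 V, n = 2.
Overall: I₂(s) + 2 Cu⁺(aq) → 2 I⁻(aq) + 2 Cu²⁺(aq)
Q = [I⁻]^2·[Cu²⁺]^2 / ([Cu⁺]^2); log Q = 0.365.
E = E° − (0.0592/n) log Q = +0.37 − (0.0592/2)(0.365) = +0.359 V.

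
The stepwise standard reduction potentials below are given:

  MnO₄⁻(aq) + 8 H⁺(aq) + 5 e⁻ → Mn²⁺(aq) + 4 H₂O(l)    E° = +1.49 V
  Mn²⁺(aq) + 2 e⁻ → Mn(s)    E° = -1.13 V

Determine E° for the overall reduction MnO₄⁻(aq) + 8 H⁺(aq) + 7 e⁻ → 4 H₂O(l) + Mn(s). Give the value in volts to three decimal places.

+0.741 V

Standard free energies of sequential steps add: ΔG°₃ = ΔG°₁ + ΔG°₂, so n₃E°₃ = n₁E°₁ + n₂E°₂.
E°₃ = (5×+1.49 + 2×-1.13) / 7 = (+5.190) / 7 = +0.741 V.
Simply averaging or adding the two E° values would be wrong; the electron-weighted sum is required.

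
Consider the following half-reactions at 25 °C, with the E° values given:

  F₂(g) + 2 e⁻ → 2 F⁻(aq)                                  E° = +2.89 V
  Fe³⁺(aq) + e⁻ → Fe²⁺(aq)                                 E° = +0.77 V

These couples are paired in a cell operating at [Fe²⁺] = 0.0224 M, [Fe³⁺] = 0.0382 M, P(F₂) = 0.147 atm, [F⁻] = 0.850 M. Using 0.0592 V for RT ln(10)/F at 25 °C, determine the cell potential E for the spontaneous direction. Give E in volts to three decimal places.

F₂/F⁻ is the cathode (higher E°), Fe³⁺/Fe²⁺ the anode: E°cell = +2.89 − (+0.77) = +2.12 V, n = 2.
Overall: F₂(g) + 2 Fe²⁺(aq) → 2 F⁻(aq) + 2 Fe³⁺(aq)
Q = [F⁻]^2·[Fe³⁺]^2 / (P(F₂)·[Fe²⁺]^2); log Q = 1.155.
E = E° − (0.0592/n) log Q = +2.12 − (0.0592/2)(1.155) = +2.086 V.

+2.086 V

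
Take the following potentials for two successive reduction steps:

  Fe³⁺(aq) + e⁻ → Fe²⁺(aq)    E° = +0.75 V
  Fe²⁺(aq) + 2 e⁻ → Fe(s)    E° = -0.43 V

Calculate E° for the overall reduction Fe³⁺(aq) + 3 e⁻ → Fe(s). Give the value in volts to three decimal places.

-0.037 V

Standard free energies of sequential steps add: ΔG°₃ = ΔG°₁ + ΔG°₂, so n₃E°₃ = n₁E°₁ + n₂E°₂.
E°₃ = (1×+0.75 + 2×-0.43) / 3 = (-0.110) / 3 = -0.037 V.
E° values themselves are not directly additive — weighting by electron count is essential.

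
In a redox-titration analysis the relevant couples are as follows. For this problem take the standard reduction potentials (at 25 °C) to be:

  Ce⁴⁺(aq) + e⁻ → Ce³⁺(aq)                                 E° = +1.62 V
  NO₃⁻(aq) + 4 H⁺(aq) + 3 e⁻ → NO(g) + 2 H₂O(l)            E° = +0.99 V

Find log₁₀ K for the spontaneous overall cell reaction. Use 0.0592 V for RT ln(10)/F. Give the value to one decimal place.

Cathode: Ce⁴⁺/Ce³⁺; anode: NO₃⁻/NO. E°cell = +0.63 V, n = 3.
log K = nE°cell / 0.0592 = (3)(+0.63) / 0.0592 = 31.9.

31.9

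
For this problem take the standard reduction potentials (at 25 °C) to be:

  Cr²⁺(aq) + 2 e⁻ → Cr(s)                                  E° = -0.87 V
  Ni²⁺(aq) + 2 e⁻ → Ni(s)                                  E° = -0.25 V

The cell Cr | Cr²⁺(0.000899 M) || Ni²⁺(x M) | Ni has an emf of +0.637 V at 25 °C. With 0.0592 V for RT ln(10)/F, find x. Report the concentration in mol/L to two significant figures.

0.0034 M

Ni²⁺/Ni is the cathode, Cr²⁺/Cr the anode: E°cell = +0.62 V, n = 2.
Overall reaction: Ni²⁺(aq) + Cr(s) → Ni(s) + Cr²⁺(aq); Q = [Cr²⁺]^1/[Ni²⁺]^1.
From E = E° − (0.0592/n) log Q: log Q = (E° − E)·n/0.0592 = (+0.62 − (+0.637))·2/0.0592 = -0.5743.
So 1·log[Ni²⁺] = 1·log(0.000899) − log Q = -3.0462 − (-0.5743) = -2.4719; [Ni²⁺] = 10^(-2.4719) ≈ 0.0034 M.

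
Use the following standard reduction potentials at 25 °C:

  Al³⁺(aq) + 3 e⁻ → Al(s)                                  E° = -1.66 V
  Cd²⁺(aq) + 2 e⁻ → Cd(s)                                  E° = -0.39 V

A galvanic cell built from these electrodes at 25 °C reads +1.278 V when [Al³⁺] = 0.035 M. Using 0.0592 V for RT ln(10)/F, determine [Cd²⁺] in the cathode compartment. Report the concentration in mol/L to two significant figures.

0.20 M

Cd²⁺/Cd is the cathode, Al³⁺/Al the anode: E°cell = +1.27 V, n = 6.
Overall reaction: 3 Cd²⁺(aq) + 2 Al(s) → 3 Cd(s) + 2 Al³⁺(aq); Q = [Al³⁺]^2/[Cd²⁺]^3.
From E = E° − (0.0592/n) log Q: log Q = (E° − E)·n/0.0592 = (+1.27 − (+1.278))·6/0.0592 = -0.8108.
So 3·log[Cd²⁺] = 2·log(0.035) − log Q = -2.9119 − (-0.8108) = -2.1011; log[Cd²⁺] = -2.1011 / 3 = -0.7004; [Cd²⁺] = 10^(-0.7004) ≈ 0.20 M.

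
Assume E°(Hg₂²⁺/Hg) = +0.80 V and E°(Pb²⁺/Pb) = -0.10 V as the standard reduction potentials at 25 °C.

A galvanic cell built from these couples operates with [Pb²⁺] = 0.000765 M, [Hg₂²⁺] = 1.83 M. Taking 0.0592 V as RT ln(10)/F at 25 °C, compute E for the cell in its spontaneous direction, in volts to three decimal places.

Hg₂²⁺/Hg is the cathode (higher E°), Pb²⁺/Pb the anode: E°cell = +0.80 − (-0.10) = +0.90 V, n = 2.
Overall: Hg₂²⁺(aq) + Pb(s) → 2 Hg(l) + Pb²⁺(aq)
Q = [Pb²⁺] / ([Hg₂²⁺]); log Q = -3.379.
E = E° − (0.0592/n) log Q = +0.90 − (0.0592/2)(-3.379) = +1.000 V.

+1.000 V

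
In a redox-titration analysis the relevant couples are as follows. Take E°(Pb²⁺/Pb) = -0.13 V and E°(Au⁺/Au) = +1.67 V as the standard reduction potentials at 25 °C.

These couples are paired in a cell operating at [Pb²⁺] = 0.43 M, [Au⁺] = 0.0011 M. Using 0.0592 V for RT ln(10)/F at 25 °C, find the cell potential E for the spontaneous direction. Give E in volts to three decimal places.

+1.636 V

Au⁺/Au is the cathode (higher E°), Pb²⁺/Pb the anode: E°cell = +1.67 − (-0.13) = +1.80 V, n = 2.
Overall: 2 Au⁺(aq) + Pb(s) → 2 Au(s) + Pb²⁺(aq)
Q = [Pb²⁺] / ([Au⁺]^2); log Q = 5.551.
E = E° − (0.0592/n) log Q = +1.80 − (0.0592/2)(5.551) = +1.636 V.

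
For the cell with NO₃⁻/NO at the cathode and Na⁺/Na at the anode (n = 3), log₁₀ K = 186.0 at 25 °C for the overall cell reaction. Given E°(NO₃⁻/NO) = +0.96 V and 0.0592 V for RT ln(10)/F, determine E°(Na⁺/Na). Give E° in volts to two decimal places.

E°cell = (0.0592/n)·log K = (0.0592/3)(186.0) = +3.670 V.
Since NO₃⁻/NO is the cathode and Na⁺/Na the anode, E°cell = E°(NO₃⁻/NO) − E°(Na⁺/Na).
So E°(Na⁺/Na) = E°(NO₃⁻/NO) − E°cell = (+0.96) − (+3.670) = -2.71 V.

-2.71 V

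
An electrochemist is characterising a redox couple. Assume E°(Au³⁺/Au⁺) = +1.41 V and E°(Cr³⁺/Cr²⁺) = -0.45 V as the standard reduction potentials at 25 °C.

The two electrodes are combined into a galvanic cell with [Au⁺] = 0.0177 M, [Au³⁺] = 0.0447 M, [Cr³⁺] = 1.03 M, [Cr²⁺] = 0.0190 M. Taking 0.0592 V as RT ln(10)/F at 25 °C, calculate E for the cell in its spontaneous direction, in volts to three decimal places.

Au³⁺/Au⁺ is the cathode (higher E°), Cr³⁺/Cr²⁺ the anode: E°cell = +1.41 − (-0.45) = +1.86 V, n = 2.
Overall: Au³⁺(aq) + 2 Cr²⁺(aq) → Au⁺(aq) + 2 Cr³⁺(aq)
Q = [Au⁺]·[Cr³⁺]^2 / ([Au³⁺]·[Cr²⁺]^2); log Q = 3.066.
E = E° − (0.0592/n) log Q = +1.86 − (0.0592/2)(3.066) = +1.769 V.

+1.769 V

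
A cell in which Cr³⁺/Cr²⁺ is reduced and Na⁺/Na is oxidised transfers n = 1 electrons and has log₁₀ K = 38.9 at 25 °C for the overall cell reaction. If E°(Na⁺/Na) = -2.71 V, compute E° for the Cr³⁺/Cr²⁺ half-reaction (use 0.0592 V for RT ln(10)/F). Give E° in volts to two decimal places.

E°cell = (0.0592/n)·log K = (0.0592/1)(38.9) = +2.303 V.
Since Cr³⁺/Cr²⁺ is the cathode and Na⁺/Na the anode, E°cell = E°(Cr³⁺/Cr²⁺) − E°(Na⁺/Na).
So E°(Cr³⁺/Cr²⁺) = E°cell + E°(Na⁺/Na) = +2.303 + (-2.71) = -0.41 V.

-0.41 V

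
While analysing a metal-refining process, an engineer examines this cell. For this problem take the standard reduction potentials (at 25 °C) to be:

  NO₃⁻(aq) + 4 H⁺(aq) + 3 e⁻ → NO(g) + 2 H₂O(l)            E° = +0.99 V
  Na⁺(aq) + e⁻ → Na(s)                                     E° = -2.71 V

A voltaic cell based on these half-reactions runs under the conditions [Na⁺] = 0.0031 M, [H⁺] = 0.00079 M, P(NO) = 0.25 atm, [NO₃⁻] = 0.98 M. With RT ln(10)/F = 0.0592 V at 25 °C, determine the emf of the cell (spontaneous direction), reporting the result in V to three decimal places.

+3.615 V

NO₃⁻/NO is the cathode (higher E°), Na⁺/Na the anode: E°cell = +0.99 − (-2.71) = +3.70 V, n = 3.
Overall: NO₃⁻(aq) + 4 H⁺(aq) + 3 Na(s) → NO(g) + 2 H₂O(l) + 3 Na⁺(aq)
Q = P(NO)·[Na⁺]^3 / ([NO₃⁻]·[H⁺]^4); log Q = 4.290.
E = E° − (0.0592/n) log Q = +3.70 − (0.0592/3)(4.290) = +3.615 V.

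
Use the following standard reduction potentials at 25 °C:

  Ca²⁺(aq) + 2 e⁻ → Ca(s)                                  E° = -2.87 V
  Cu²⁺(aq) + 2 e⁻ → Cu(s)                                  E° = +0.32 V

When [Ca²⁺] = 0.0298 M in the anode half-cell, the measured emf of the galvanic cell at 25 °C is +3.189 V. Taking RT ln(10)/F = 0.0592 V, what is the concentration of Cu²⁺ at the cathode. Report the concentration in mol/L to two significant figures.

Cu²⁺/Cu is the cathode, Ca²⁺/Ca the anode: E°cell = +3.19 V, n = 2.
Overall reaction: Cu²⁺(aq) + Ca(s) → Cu(s) + Ca²⁺(aq); Q = [Ca²⁺]^1/[Cu²⁺]^1.
From E = E° − (0.0592/n) log Q: log Q = (E° − E)·n/0.0592 = (+3.19 − (+3.189))·2/0.0592 = 0.0338.
So 1·log[Cu²⁺] = 1·log(0.0298) − log Q = -1.5258 − (0.0338) = -1.5596; [Cu²⁺] = 10^(-1.5596) ≈ 0.028 M.

0.028 M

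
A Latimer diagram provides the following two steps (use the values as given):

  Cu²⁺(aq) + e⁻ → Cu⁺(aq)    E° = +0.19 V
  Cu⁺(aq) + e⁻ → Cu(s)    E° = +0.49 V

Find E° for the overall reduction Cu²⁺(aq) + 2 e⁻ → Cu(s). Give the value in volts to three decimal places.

Standard free energies of sequential steps add: ΔG°₃ = ΔG°₁ + ΔG°₂, so n₃E°₃ = n₁E°₁ + n₂E°₂.
E°₃ = (1×+0.19 + 1×+0.49) / 2 = (+0.680) / 2 = +0.340 V.

+0.340 V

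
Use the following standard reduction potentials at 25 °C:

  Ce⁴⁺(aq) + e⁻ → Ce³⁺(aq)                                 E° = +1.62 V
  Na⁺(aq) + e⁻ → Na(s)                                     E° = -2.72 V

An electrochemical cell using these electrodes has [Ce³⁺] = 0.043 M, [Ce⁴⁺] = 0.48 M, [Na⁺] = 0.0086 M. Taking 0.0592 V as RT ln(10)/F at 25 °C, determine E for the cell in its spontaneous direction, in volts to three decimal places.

+4.524 V

Ce⁴⁺/Ce³⁺ is the cathode (higher E°), Na⁺/Na the anode: E°cell = +1.62 − (-2.72) = +4.34 V, n = 1.
Overall: Ce⁴⁺(aq) + Na(s) → Ce³⁺(aq) + Na⁺(aq)
Q = [Ce³⁺]·[Na⁺] / ([Ce⁴⁺]); log Q = -3.113.
E = E° − (0.0592/n) log Q = +4.34 − (0.0592/1)(-3.113) = +4.524 V.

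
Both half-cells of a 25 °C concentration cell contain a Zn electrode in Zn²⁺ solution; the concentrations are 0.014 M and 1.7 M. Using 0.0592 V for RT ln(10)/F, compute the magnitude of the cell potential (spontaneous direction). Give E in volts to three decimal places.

For a concentration cell E°cell = 0. The 1.7 M side is the cathode (reduction is favoured where [Zn²⁺] is higher).
With n = 2, E = −(0.0592/2) log([Zn²⁺]ₐₙ/[Zn²⁺]꜀ₐₜ) = −(0.0592/2) log(0.014/1.7) = −(0.0592/2)(-2.084) = +0.062 V.

+0.062 V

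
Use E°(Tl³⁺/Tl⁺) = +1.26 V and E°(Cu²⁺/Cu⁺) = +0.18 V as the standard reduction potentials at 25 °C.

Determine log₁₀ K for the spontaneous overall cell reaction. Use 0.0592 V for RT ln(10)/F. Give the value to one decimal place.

36.5

Cathode: Tl³⁺/Tl⁺; anode: Cu²⁺/Cu⁺. E°cell = +1.08 V, n = 2.
log K = nE°cell / 0.0592 = (2)(+1.08) / 0.0592 = 36.5.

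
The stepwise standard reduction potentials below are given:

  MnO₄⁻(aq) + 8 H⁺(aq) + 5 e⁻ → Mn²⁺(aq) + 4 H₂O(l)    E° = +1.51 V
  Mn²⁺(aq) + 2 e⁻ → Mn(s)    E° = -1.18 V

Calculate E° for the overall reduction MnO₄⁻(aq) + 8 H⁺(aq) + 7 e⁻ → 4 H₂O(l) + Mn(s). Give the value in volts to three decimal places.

Standard free energies of sequential steps add: ΔG°₃ = ΔG°₁ + ΔG°₂, so n₃E°₃ = n₁E°₁ + n₂E°₂.
E°₃ = (5×+1.51 + 2×-1.18) / 7 = (+5.190) / 7 = +0.741 V.

+0.741 V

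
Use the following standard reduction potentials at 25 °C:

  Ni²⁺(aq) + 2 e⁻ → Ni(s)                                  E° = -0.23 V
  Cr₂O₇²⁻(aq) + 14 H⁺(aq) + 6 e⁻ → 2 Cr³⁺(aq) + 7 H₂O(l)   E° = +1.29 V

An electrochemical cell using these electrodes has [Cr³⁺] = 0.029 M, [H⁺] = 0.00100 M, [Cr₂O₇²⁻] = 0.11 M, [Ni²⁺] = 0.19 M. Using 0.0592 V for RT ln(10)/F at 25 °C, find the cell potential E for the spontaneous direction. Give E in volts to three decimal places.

+1.148 V

Cr₂O₇²⁻/Cr³⁺ is the cathode (higher E°), Ni²⁺/Ni the anode: E°cell = +1.29 − (-0.23) = +1.52 V, n = 6.
Overall: Cr₂O₇²⁻(aq) + 14 H⁺(aq) + 3 Ni(s) → 2 Cr³⁺(aq) + 7 H₂O(l) + 3 Ni²⁺(aq)
Q = [Cr³⁺]^2·[Ni²⁺]^3 / ([Cr₂O₇²⁻]·[H⁺]^14); log Q = 37.720.
E = E° − (0.0592/n) log Q = +1.52 − (0.0592/6)(37.720) = +1.148 V.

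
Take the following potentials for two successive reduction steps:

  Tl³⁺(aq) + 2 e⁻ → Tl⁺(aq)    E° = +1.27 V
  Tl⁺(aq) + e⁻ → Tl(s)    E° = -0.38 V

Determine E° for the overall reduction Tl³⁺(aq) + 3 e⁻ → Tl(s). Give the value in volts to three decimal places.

Since ΔG° = −nFE° is additive over sequential reductions, n₃E°₃ = n₁E°₁ + n₂E°₂.
E°₃ = (2×+1.27 + 1×-0.38) / 3 = (+2.160) / 3 = +0.720 V.
E° values themselves are not directly additive — weighting by electron count is essential.

+0.720 V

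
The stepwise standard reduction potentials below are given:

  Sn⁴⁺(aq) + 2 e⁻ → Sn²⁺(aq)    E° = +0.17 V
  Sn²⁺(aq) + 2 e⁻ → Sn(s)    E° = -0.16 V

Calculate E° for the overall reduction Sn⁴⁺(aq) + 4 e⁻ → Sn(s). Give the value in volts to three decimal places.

Adding the free-energy changes (−nFE°) of the two steps gives −n₃FE°₃ = −n₁FE°₁ − n₂FE°₂.
E°₃ = (2×+0.17 + 2×-0.16) / 4 = (+0.020) / 4 = +0.005 V.

+0.005 V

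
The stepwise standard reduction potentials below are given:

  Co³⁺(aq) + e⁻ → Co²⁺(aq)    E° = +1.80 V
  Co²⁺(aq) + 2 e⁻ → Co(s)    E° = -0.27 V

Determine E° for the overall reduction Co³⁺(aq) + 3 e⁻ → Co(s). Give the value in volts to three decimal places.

+0.420 V

Since ΔG° = −nFE° is additive over sequential reductions, n₃E°₃ = n₁E°₁ + n₂E°₂.
E°₃ = (1×+1.80 + 2×-0.27) / 3 = (+1.260) / 3 = +0.420 V.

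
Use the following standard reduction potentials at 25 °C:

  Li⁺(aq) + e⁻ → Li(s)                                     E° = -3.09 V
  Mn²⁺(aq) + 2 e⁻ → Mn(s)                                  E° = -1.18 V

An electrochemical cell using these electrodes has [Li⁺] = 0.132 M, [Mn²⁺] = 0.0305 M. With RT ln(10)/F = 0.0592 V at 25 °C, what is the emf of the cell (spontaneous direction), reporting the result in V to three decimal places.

Mn²⁺/Mn is the cathode (higher E°), Li⁺/Li the anode: E°cell = -1.18 − (-3.09) = +1.91 V, n = 2.
Overall: Mn²⁺(aq) + 2 Li(s) → Mn(s) + 2 Li⁺(aq)
Q = [Li⁺]^2 / ([Mn²⁺]); log Q = -0.243.
E = E° − (0.0592/n) log Q = +1.91 − (0.0592/2)(-0.243) = +1.917 V.

+1.917 V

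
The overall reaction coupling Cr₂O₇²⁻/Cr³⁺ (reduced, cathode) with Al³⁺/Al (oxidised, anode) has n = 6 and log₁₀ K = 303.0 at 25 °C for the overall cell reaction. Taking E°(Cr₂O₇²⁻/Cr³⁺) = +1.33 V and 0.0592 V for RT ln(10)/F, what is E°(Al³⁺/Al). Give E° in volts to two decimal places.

-1.66 V

E°cell = (0.0592/n)·log K = (0.0592/6)(303.0) = +2.990 V.
Since Cr₂O₇²⁻/Cr³⁺ is the cathode and Al³⁺/Al the anode, E°cell = E°(Cr₂O₇²⁻/Cr³⁺) − E°(Al³⁺/Al).
So E°(Al³⁺/Al) = E°(Cr₂O₇²⁻/Cr³⁺) − E°cell = (+1.33) − (+2.990) = -1.66 V.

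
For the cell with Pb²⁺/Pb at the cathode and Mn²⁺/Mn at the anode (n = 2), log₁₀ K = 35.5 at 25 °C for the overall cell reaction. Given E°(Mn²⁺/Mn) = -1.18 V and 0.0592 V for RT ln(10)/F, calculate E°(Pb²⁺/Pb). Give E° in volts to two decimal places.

E°cell = (0.0592/n)·log K = (0.0592/2)(35.5) = +1.051 V.
Since Pb²⁺/Pb is the cathode and Mn²⁺/Mn the anode, E°cell = E°(Pb²⁺/Pb) − E°(Mn²⁺/Mn).
So E°(Pb²⁺/Pb) = E°cell + E°(Mn²⁺/Mn) = +1.051 + (-1.18) = -0.13 V.

-0.13 V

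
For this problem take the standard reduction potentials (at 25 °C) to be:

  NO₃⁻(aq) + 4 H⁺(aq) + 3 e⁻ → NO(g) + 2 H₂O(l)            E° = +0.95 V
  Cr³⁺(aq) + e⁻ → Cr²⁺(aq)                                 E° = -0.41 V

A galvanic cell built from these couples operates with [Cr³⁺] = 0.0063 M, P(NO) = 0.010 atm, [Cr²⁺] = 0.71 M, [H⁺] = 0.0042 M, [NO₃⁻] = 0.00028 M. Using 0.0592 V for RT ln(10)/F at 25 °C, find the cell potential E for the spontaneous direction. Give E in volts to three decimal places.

NO₃⁻/NO is the cathode (higher E°), Cr³⁺/Cr²⁺ the anode: E°cell = +0.95 − (-0.41) = +1.36 V, n = 3.
Overall: NO₃⁻(aq) + 4 H⁺(aq) + 3 Cr²⁺(aq) → NO(g) + 2 H₂O(l) + 3 Cr³⁺(aq)
Q = P(NO)·[Cr³⁺]^3 / ([NO₃⁻]·[H⁺]^4·[Cr²⁺]^3); log Q = 4.904.
E = E° − (0.0592/n) log Q = +1.36 − (0.0592/3)(4.904) = +1.263 V.

+1.263 V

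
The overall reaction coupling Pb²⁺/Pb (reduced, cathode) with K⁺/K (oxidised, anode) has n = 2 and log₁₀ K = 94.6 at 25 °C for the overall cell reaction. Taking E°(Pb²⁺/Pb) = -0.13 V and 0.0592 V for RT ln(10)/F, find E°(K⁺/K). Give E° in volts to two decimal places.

E°cell = (0.0592/n)·log K = (0.0592/2)(94.6) = +2.800 V.
Since Pb²⁺/Pb is the cathode and K⁺/K the anode, E°cell = E°(Pb²⁺/Pb) − E°(K⁺/K).
So E°(K⁺/K) = E°(Pb²⁺/Pb) − E°cell = (-0.13) − (+2.800) = -2.93 V.

-2.93 V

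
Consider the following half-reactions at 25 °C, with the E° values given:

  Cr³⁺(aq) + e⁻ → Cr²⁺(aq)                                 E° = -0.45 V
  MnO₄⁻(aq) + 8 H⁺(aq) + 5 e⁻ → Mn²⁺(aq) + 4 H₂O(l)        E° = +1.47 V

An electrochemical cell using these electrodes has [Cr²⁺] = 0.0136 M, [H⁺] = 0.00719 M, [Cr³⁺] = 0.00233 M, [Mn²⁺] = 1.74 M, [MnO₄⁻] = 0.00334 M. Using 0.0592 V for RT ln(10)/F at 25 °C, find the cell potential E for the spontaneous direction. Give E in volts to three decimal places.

+1.730 V

MnO₄⁻/Mn²⁺ is the cathode (higher E°), Cr³⁺/Cr²⁺ the anode: E°cell = +1.47 − (-0.45) = +1.92 V, n = 5.
Overall: MnO₄⁻(aq) + 8 H⁺(aq) + 5 Cr²⁺(aq) → Mn²⁺(aq) + 4 H₂O(l) + 5 Cr³⁺(aq)
Q = [Mn²⁺]·[Cr³⁺]^5 / ([MnO₄⁻]·[H⁺]^8·[Cr²⁺]^5); log Q = 16.032.
E = E° − (0.0592/n) log Q = +1.92 − (0.0592/5)(16.032) = +1.730 V.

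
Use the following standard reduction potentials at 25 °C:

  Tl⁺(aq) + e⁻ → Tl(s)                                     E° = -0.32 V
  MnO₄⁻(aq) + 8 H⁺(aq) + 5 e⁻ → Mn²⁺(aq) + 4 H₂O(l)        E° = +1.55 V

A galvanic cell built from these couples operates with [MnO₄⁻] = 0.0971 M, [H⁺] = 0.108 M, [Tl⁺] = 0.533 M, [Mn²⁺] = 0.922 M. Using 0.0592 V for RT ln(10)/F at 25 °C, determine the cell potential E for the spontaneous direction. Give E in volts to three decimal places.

+1.783 V

MnO₄⁻/Mn²⁺ is the cathode (higher E°), Tl⁺/Tl the anode: E°cell = +1.55 − (-0.32) = +1.87 V, n = 5.
Overall: MnO₄⁻(aq) + 8 H⁺(aq) + 5 Tl(s) → Mn²⁺(aq) + 4 H₂O(l) + 5 Tl⁺(aq)
Q = [Mn²⁺]·[Tl⁺]^5 / ([MnO₄⁻]·[H⁺]^8); log Q = 7.344.
E = E° − (0.0592/n) log Q = +1.87 − (0.0592/5)(7.344) = +1.783 V.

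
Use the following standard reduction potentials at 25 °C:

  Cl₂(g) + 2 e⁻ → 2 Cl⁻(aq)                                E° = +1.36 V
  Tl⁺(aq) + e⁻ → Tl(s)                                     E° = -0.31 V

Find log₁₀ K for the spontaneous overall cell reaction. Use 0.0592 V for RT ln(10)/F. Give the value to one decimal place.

56.4

Cathode: Cl₂/Cl⁻; anode: Tl⁺/Tl. E°cell = +1.67 V, n = 2.
log K = nE°cell / 0.0592 = (2)(+1.67) / 0.0592 = 56.4.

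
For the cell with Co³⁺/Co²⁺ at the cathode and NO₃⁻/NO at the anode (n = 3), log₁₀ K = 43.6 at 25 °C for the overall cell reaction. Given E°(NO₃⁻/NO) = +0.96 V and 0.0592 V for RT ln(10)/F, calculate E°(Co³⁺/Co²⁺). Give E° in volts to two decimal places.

E°cell = (0.0592/n)·log K = (0.0592/3)(43.6) = +0.860 V.
Since Co³⁺/Co²⁺ is the cathode and NO₃⁻/NO the anode, E°cell = E°(Co³⁺/Co²⁺) − E°(NO₃⁻/NO).
So E°(Co³⁺/Co²⁺) = E°cell + E°(NO₃⁻/NO) = +0.860 + (+0.96) = +1.82 V.

+1.82 V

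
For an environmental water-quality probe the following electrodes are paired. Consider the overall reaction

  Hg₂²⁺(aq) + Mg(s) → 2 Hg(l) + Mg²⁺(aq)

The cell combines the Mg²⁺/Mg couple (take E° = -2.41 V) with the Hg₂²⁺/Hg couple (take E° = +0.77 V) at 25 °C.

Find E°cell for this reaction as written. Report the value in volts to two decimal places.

The Hg₂²⁺/Hg couple has the higher reduction potential, so it is the cathode; Mg²⁺/Mg is oxidised at the anode.
E°cell = E°(cathode) − E°(anode) = (+0.77) − (-2.41) = +3.18 V.
Since E°cell > 0, the reaction is spontaneous under standard conditions.

+3.18 V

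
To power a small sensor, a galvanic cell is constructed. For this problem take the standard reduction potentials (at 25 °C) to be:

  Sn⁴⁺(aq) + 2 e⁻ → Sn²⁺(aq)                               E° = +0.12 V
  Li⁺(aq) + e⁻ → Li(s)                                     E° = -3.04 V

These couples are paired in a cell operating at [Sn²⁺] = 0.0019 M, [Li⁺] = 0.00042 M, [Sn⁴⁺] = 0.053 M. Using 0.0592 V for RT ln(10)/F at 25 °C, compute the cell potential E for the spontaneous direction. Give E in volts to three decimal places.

Sn⁴⁺/Sn²⁺ is the cathode (higher E°), Li⁺/Li the anode: E°cell = +0.12 − (-3.04) = +3.16 V, n = 2.
Overall: Sn⁴⁺(aq) + 2 Li(s) → Sn²⁺(aq) + 2 Li⁺(aq)
Q = [Sn²⁺]·[Li⁺]^2 / ([Sn⁴⁺]); log Q = -8.199.
E = E° − (0.0592/n) log Q = +3.16 − (0.0592/2)(-8.199) = +3.403 V.

+3.403 V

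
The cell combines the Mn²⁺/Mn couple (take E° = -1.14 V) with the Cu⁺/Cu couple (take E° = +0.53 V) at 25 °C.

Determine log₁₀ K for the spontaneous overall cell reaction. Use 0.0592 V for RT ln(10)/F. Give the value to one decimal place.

56.4

Cathode: Cu⁺/Cu; anode: Mn²⁺/Mn. E°cell = +1.67 V, n = 2.
log K = nE°cell / 0.0592 = (2)(+1.67) / 0.0592 = 56.4.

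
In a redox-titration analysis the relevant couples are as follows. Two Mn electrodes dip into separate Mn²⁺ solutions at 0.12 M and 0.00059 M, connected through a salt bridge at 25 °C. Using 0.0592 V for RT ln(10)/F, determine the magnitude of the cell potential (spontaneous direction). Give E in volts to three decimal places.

+0.068 V

For a concentration cell E°cell = 0. The 0.12 M side is the cathode (reduction is favoured where [Mn²⁺] is higher).
With n = 2, E = −(0.0592/2) log([Mn²⁺]ₐₙ/[Mn²⁺]꜀ₐₜ) = −(0.0592/2) log(0.00059/0.12) = −(0.0592/2)(-2.308) = +0.068 V.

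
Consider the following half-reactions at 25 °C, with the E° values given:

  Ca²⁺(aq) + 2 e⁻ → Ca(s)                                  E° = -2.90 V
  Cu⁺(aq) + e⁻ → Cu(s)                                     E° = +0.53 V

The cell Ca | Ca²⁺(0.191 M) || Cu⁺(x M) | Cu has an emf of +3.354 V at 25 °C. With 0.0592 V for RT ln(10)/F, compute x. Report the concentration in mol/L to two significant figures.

Cu⁺/Cu is the cathode, Ca²⁺/Ca the anode: E°cell = +3.43 V, n = 2.
Overall reaction: 2 Cu⁺(aq) + Ca(s) → 2 Cu(s) + Ca²⁺(aq); Q = [Ca²⁺]^1/[Cu⁺]^2.
From E = E° − (0.0592/n) log Q: log Q = (E° − E)·n/0.0592 = (+3.43 − (+3.354))·2/0.0592 = 2.5676.
So 2·log[Cu⁺] = 1·log(0.191) − log Q = -0.7190 − (2.5676) = -3.2866; log[Cu⁺] = -3.2866 / 2 = -1.6433; [Cu⁺] = 10^(-1.6433) ≈ 0.023 M.

0.023 M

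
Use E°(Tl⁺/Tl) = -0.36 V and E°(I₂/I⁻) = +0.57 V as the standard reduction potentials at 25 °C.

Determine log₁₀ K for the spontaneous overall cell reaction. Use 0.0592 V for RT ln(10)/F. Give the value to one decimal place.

Cathode: I₂/I⁻; anode: Tl⁺/Tl. E°cell = +0.93 V, n = 2.
log K = nE°cell / 0.0592 = (2)(+0.93) / 0.0592 = 31.4.

31.4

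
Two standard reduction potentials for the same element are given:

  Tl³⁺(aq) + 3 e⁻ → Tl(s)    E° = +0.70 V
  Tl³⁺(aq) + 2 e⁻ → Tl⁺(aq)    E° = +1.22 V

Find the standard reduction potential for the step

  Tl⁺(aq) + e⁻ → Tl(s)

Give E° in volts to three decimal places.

Sequential free energies add, so n₃E°₃ = n₁E°₁ + n₂E°₂.
With n₃ = 3, and the known step contributing 2×(+1.22) V, the unknown satisfies 1·E° = 3×(+0.70) − 2×(+1.22) = -0.340.
E° = -0.340 / 1 = -0.340 V.

-0.340 V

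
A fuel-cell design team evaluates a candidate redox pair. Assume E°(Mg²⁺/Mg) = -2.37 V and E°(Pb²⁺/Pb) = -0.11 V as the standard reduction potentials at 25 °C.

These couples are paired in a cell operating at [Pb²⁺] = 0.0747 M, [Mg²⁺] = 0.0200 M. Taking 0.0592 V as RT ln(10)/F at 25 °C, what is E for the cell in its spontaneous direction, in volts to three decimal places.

Pb²⁺/Pb is the cathode (higher E°), Mg²⁺/Mg the anode: E°cell = -0.11 − (-2.37) = +2.26 V, n = 2.
Overall: Pb²⁺(aq) + Mg(s) → Pb(s) + Mg²⁺(aq)
Q = [Mg²⁺] / ([Pb²⁺]); log Q = -0.572.
E = E° − (0.0592/n) log Q = +2.26 − (0.0592/2)(-0.572) = +2.277 V.

+2.277 V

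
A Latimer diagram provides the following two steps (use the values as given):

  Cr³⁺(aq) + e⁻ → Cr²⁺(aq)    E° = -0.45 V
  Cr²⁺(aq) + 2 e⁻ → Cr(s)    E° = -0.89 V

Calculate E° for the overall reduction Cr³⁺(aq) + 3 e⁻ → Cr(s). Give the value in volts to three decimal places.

Since ΔG° = −nFE° is additive over sequential reductions, n₃E°₃ = n₁E°₁ + n₂E°₂.
E°₃ = (1×-0.45 + 2×-0.89) / 3 = (-2.230) / 3 = -0.743 V.

-0.743 V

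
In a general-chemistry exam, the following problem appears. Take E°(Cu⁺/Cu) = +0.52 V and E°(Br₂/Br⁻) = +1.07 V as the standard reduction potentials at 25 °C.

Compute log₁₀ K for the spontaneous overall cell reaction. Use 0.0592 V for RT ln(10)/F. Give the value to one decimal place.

18.6

Cathode: Br₂/Br⁻; anode: Cu⁺/Cu. E°cell = +0.55 V, n = 2.
log K = nE°cell / 0.0592 = (2)(+0.55) / 0.0592 = 18.6.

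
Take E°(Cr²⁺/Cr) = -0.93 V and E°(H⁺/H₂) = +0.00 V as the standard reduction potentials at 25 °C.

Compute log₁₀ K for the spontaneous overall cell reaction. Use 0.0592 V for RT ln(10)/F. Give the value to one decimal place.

Cathode: H⁺/H₂; anode: Cr²⁺/Cr. E°cell = +0.93 V, n = 2.
log K = nE°cell / 0.0592 = (2)(+0.93) / 0.0592 = 31.4.

31.4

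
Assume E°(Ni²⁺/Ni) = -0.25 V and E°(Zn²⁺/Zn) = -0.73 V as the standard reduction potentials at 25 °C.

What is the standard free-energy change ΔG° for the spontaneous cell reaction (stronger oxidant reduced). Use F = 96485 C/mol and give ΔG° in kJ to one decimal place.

-92.6 kJ

Ni²⁺/Ni (E° = -0.25 V) is the cathode; Zn²⁺/Zn (E° = -0.73 V) is the anode, so E°cell = +0.48 V.
Balancing electrons gives n = 2 (lcm of 2 and 2).
ΔG° = −nFE° = −(2)(96485)(+0.48) = -92,626 J = -92.6 kJ.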